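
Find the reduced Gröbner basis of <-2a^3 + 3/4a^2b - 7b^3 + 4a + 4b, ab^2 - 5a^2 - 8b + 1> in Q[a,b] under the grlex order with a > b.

This is the nonlinear analogue of row-reducing a linear system.

f_1 = -2a^3 + 3/4a^2b - 7b^3 + 4a + 4b, LT = a^3.
f_2 = ab^2 - 5a^2 - 8b + 1, LT = ab^2.

S(f_1,f_2): lcm = a^3b^2. S = -3/8a^2b^3 + 7/2b^5 + 5a^4 + 8a^2b - 2ab^2 - 2b^3 - a^2.
  reduce S modulo (f_1, f_2):
  remainder 7/2b^5 - 159/2a^2b - 2b^3 - 16a^2 + 83/8ab - 140b^2 - 45/2b + 5 ≠ 0; add g_3 = 7/2b^5 - 159/2a^2b - 2b^3 - 16a^2 + 83/8ab - 140b^2 - 45/2b + 5 to the basis.

The other S-polynomials (S(f_1,g_3), S(f_2,g_3)) all reduce to 0 modulo the current basis, so we have a Gröbner basis.

G = {b^5 - 159/7a^2b - 4/7b^3 - 32/7a^2 + 83/28ab - 40b^2 - 45/7b + 10/7, a^3 - 3/8a^2b + 7/2b^3 - 2a - 2b, ab^2 - 5a^2 - 8b + 1}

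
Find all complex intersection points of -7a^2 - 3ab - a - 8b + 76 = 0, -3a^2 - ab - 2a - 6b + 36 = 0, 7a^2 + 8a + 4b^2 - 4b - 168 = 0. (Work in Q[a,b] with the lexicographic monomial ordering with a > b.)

{(4, -2)}

Compute a lex Gröbner basis by Buchberger's algorithm.
f_1 = -7a^2 - 3ab - a - 8b + 76, LT = a^2.
f_2 = -3a^2 - ab - 2a - 6b + 36, LT = a^2.
f_3 = 7a^2 + 8a + 4b^2 - 4b - 168, LT = a^2.

S(f_1,f_2): lcm = a^2. S = 2/21ab - 11/21a - 6/7b + 8/7.
  leading term ab: no divisor's leading term divides it; move 2/21ab to the remainder.
  leading term a: no divisor's leading term divides it; move -11/21a to the remainder.
  leading term b: no divisor's leading term divides it; move -6/7b to the remainder.
  leading term 1: no divisor's leading term divides it; move 8/7 to the remainder.
  remainder 2/21ab - 11/21a - 6/7b + 8/7 ≠ 0; add h_4 = 2/21ab - 11/21a - 6/7b + 8/7 to the basis.

S(f_1,f_3): lcm = a^2. S = 3/7ab - a - 4/7b^2 + 12/7b + 92/7.
  leading term ab: subtract (9/2)·h_4 from 3/7ab - a - 4/7b^2 + 12/7b + 92/7 → 19/14a - 4/7b^2 + 39/7b + 8
  leading term a: no divisor's leading term divides it; move 19/14a to the remainder.
  leading term b^2: no divisor's leading term divides it; move -4/7b^2 to the remainder.
  leading term b: no divisor's leading term divides it; move 39/7b to the remainder.
  leading term 1: no divisor's leading term divides it; move 8 to the remainder.
  remainder 19/14a - 4/7b^2 + 39/7b + 8 ≠ 0; add h_5 = 19/14a - 4/7b^2 + 39/7b + 8 to the basis.

S(f_1,h_4): lcm = a^2b. S = 11/2a^2 + 3/7ab^2 + 64/7ab - 12a + 8/7b^2 - 76/7b.
  leading term a^2: subtract (-11/14)·f_1 from 11/2a^2 + 3/7ab^2 + 64/7ab - 12a + 8/7b^2 - 76/7b → 3/7ab^2 + 95/14ab - 179/14a + 8/7b^2 - 120/7b + 418/7
  leading term ab^2: subtract (9/2b)·h_4 from 3/7ab^2 + 95/14ab - 179/14a + 8/7b^2 - 120/7b + 418/7 → 64/7ab - 179/14a + 5b^2 - 156/7b + 418/7
  leading term ab: subtract (96)·h_4 from 64/7ab - 179/14a + 5b^2 - 156/7b + 418/7 → 75/2a + 5b^2 + 60b - 50
  leading term a: subtract (525/19)·h_5 from 75/2a + 5b^2 + 60b - 50 → 395/19b^2 - 1785/19b - 5150/19
  leading term b^2: no divisor's leading term divides it; move 395/19b^2 to the remainder.
  leading term b: no divisor's leading term divides it; move -1785/19b to the remainder.
  leading term 1: no divisor's leading term divides it; move -5150/19 to the remainder.
  remainder 395/19b^2 - 1785/19b - 5150/19 ≠ 0; add h_6 = 395/19b^2 - 1785/19b - 5150/19 to the basis.

S(f_3,h_4): lcm = a^2b. S = 11/2a^2 + 71/7ab - 12a + 4/7b^3 - 4/7b^2 - 24b.
  leading term a^2: subtract (-11/14)·f_1 from 11/2a^2 + 71/7ab - 12a + 4/7b^3 - 4/7b^2 - 24b → 109/14ab - 179/14a + 4/7b^3 - 4/7b^2 - 212/7b + 418/7
  leading term ab: subtract (327/4)·h_4 from 109/14ab - 179/14a + 4/7b^3 - 4/7b^2 - 212/7b + 418/7 → 841/28a + 4/7b^3 - 4/7b^2 + 557/14b - 236/7
  leading term a: subtract (841/38)·h_5 from 841/28a + 4/7b^3 - 4/7b^2 + 557/14b - 236/7 → 4/7b^3 + 1606/133b^2 - 11108/133b - 28032/133
  leading term b^3: subtract (76/2765b)·h_6 from 4/7b^3 + 1606/133b^2 - 11108/133b - 28032/133 → 154006/10507b^2 - 799252/10507b - 28032/133
  leading term b^2: subtract (154006/218435)·h_6 from 154006/10507b^2 - 799252/10507b - 28032/133 → -429514/43687b - 859028/43687
  leading term b: no divisor's leading term divides it; move -429514/43687b to the remainder.
  leading term 1: no divisor's leading term divides it; move -859028/43687 to the remainder.
  remainder -429514/43687b - 859028/43687 ≠ 0; add h_7 = -429514/43687b - 859028/43687 to the basis.

The other S-polynomials (S(f_2,f_3), S(f_2,h_4), S(f_1,h_5), S(f_2,h_5), S(f_3,h_5), S(h_4,h_5), S(f_1,h_6), S(f_2,h_6), S(f_3,h_6), S(h_4,h_6), S(h_5,h_6), S(f_1,h_7), S(f_2,h_7), S(f_3,h_7), S(h_4,h_7), S(h_5,h_7), S(h_6,h_7)) all reduce to 0 modulo the current basis, so we have a Gröbner basis.
Inter-reduce: drop elements whose leading term is divisible by another's, tail-reduce, and make monic.
Reduced Gröbner basis: {a - 4, b + 2}.

The lex basis is triangular: the last element involves only b. Solving b + 2 = 0 gives b ∈ {-2}; substituting each value into the earlier elements determines the remaining variables.
  b = -2: the earlier basis element becomes a - 4 = 0, giving a = 4 — point (4, -2).
Check: every point annihilates each of the original generators.
A lex Gröbner basis triangularizes the system, enabling back-substitution.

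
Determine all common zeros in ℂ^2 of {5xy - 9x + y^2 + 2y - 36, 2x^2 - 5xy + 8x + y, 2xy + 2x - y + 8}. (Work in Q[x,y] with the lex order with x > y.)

Compute a lex Gröbner basis by Buchberger's algorithm.
f_1 = 5xy - 9x + y^2 + 2y - 36, LT = xy.
f_2 = 2x^2 - 5xy + 8x + y, LT = x^2.
f_3 = 2xy + 2x - y + 8, LT = xy.

S(f_1,f_2): lcm = x^2y. S = -9/5x^2 + 27/10xy^2 - 18/5xy - 36/5x - 1/2y^2.
  reduce S modulo (f_1, f_2, f_3):
  remainder -729/125x - 27/50y^3 - 233/250y^2 + 5409/250y - 2916/125 ≠ 0; add h_4 = -729/125x - 27/50y^3 - 233/250y^2 + 5409/250y - 2916/125 to the basis.

S(f_1,f_3): lcm = xy. S = -14/5x + 1/5y^2 + 9/10y - 56/5.
  reduce S modulo (f_1, f_2, f_3, h_4):
  remainder 7/27y^3 + 472/729y^2 - 1537/162y ≠ 0; add h_5 = 7/27y^3 + 472/729y^2 - 1537/162y to the basis.

S(f_2,f_3): lcm = x^2y. S = -x^2 - 5/2xy^2 + 9/2xy - 4x + 1/2y^2.
  reduce S modulo (f_1, f_2, f_3, h_4, h_5):
  remainder 325/756y^2 + 59/168y ≠ 0; add h_6 = 325/756y^2 + 59/168y to the basis.

S(f_1,h_4): lcm = xy. S = -9/5x - 5/54y^4 - 233/1458y^3 + 3167/810y^2 - 18/5y - 36/5.
  reduce S modulo (f_1, f_2, f_3, h_4, h_5, h_6):
  remainder -6333/3640y ≠ 0; add h_7 = -6333/3640y to the basis.

The other S-polynomials (S(f_2,h_4), S(f_3,h_4), S(f_1,h_5), S(f_2,h_5), S(f_3,h_5), S(h_4,h_5), S(f_1,h_6), S(f_2,h_6), S(f_3,h_6), S(h_4,h_6), S(h_5,h_6), S(f_1,h_7), S(f_2,h_7), S(f_3,h_7), S(h_4,h_7), S(h_5,h_7), S(h_6,h_7)) all reduce to 0 modulo the current basis, so we have a Gröbner basis.
Inter-reduce: drop elements whose leading term is divisible by another's, tail-reduce, and make monic.
Reduced Gröbner basis: {x + 4, y}.

Since the basis is lex-ordered, y is univariate in y. Its roots are {0}. Back-substituting each root into the other basis elements fixes the other coordinates.
  y = 0: the earlier basis element becomes x + 4 = 0, giving x = -4 — point (-4, 0).
This is the nonlinear analogue of row-reducing a linear system.

{(-4, 0)}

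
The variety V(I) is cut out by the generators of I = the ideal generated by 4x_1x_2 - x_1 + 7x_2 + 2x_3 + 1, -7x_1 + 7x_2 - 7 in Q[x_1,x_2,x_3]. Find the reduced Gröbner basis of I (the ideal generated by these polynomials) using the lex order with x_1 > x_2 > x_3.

f_1 = 4x_1x_2 - x_1 + 7x_2 + 2x_3 + 1, LT = x_1x_2.
f_2 = -7x_1 + 7x_2 - 7, LT = x_1.

S(f_1,f_2): lcm = x_1x_2. S = -1/4x_1 + x_2^2 + 3/4x_2 + 1/2x_3 + 1/4.
  leading term x_1: subtract (1/28)·f_2 from -1/4x_1 + x_2^2 + 3/4x_2 + 1/2x_3 + 1/4 → x_2^2 + 1/2x_2 + 1/2x_3 + 1/2
  leading term x_2^2: no divisor's leading term divides it; move x_2^2 to the remainder.
  leading term x_2: no divisor's leading term divides it; move 1/2x_2 to the remainder.
  leading term x_3: no divisor's leading term divides it; move 1/2x_3 to the remainder.
  leading term 1: no divisor's leading term divides it; move 1/2 to the remainder.
  remainder x_2^2 + 1/2x_2 + 1/2x_3 + 1/2 ≠ 0; add g_3 = x_2^2 + 1/2x_2 + 1/2x_3 + 1/2 to the basis.

The other S-polynomials (S(f_1,g_3), S(f_2,g_3)) all reduce to 0 modulo the current basis, so we have a Gröbner basis.
Inter-reduce: drop elements whose leading term is divisible by another's, tail-reduce, and make monic.

G = {x_1 - x_2 + 1, x_2^2 + 1/2x_2 + 1/2x_3 + 1/2}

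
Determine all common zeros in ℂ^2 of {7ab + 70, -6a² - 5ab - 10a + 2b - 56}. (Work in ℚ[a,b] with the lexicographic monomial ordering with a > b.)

{(-2, 5), (1/6 + sqrt(59)*I/6, -1 + sqrt(59)*I), (1/6 - sqrt(59)*I/6, -1 - sqrt(59)*I)}

Compute a lex Gröbner basis by Buchberger's algorithm.
f_1 = 7ab + 70, LT = ab.
f_2 = -6a² - 5ab - 10a + 2b - 56, LT = a².

S(f_1,f_2): lcm = a²b. S = -⅚ab² - 5/3ab + 10a + ⅓b² - 28/3b.
  leading term ab²: subtract (-5/42b)·f_1 from -⅚ab² - 5/3ab + 10a + ⅓b² - 28/3b → -5/3ab + 10a + ⅓b² - b
  leading term ab: subtract (-5/21)·f_1 from -5/3ab + 10a + ⅓b² - b → 10a + ⅓b² - b + 50/3
  leading term a: no divisor's leading term divides it; move 10a to the remainder.
  leading term b²: no divisor's leading term divides it; move ⅓b² to the remainder.
  leading term b: no divisor's leading term divides it; move -b to the remainder.
  leading term 1: no divisor's leading term divides it; move 50/3 to the remainder.
  remainder 10a + ⅓b² - b + 50/3 ≠ 0; add h_3 = 10a + ⅓b² - b + 50/3 to the basis.

S(f_1,h_3): lcm = ab. S = -1/30b³ + 1/10b² - 5/3b + 10.
  leading term b³: no divisor's leading term divides it; move -1/30b³ to the remainder.
  leading term b²: no divisor's leading term divides it; move 1/10b² to the remainder.
  leading term b: no divisor's leading term divides it; move -5/3b to the remainder.
  leading term 1: no divisor's leading term divides it; move 10 to the remainder.
  remainder -1/30b³ + 1/10b² - 5/3b + 10 ≠ 0; add h_4 = -1/30b³ + 1/10b² - 5/3b + 10 to the basis.

The other S-polynomials (S(f_2,h_3), S(f_1,h_4), S(f_2,h_4), S(h_3,h_4)) all reduce to 0 modulo the current basis, so we have a Gröbner basis.
Inter-reduce: drop elements whose leading term is divisible by another's, tail-reduce, and make monic.
Reduced Gröbner basis: {a + 1/30b² - 1/10b + 5/3, b³ - 3b² + 50b - 300}.

Elimination: the polynomial b³ - 3b² + 50b - 300 lies in the elimination ideal for b, so b ∈ {5, -1 + sqrt(59)*I, -1 - sqrt(59)*I}. For each such b, the remaining basis elements (now univariate) give the rest of the solution.
  b = 5: the earlier basis element becomes a + 2 = 0, giving a = -2 — point (-2, 5).
  b = -1 + sqrt(59)*I: the earlier basis element becomes a - 1/6 - sqrt(59)*I/6 = 0, giving a = 1/6 + sqrt(59)*I/6 — point (1/6 + sqrt(59)*I/6, -1 + sqrt(59)*I).
  b = -1 - sqrt(59)*I: the earlier basis element becomes a - 1/6 + sqrt(59)*I/6 = 0, giving a = 1/6 - sqrt(59)*I/6 — point (1/6 - sqrt(59)*I/6, -1 - sqrt(59)*I).
A lex Gröbner basis triangularizes the system, enabling back-substitution.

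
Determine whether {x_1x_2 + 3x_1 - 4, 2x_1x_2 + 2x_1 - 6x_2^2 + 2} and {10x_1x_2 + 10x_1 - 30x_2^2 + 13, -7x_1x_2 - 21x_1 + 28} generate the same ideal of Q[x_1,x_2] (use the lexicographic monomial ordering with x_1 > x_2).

No, the ideals differ.

For a fixed monomial order, each ideal has a unique reduced Gröbner basis; comparing bases decides equality.
Buchberger on the first generating set:
f_1 = x_1x_2 + 3x_1 - 4, LT = x_1x_2.
f_2 = 2x_1x_2 + 2x_1 - 6x_2^2 + 2, LT = x_1x_2.

S(f_1,f_2): lcm = x_1x_2. S = 2x_1 + 3x_2^2 - 5.
  reduce S modulo (f_1, f_2):
  remainder 2x_1 + 3x_2^2 - 5 ≠ 0; add g_3 = 2x_1 + 3x_2^2 - 5 to the basis.

S(f_1,g_3): lcm = x_1x_2. S = 3x_1 - 3/2x_2^3 + 5/2x_2 - 4.
  reduce S modulo (f_1, f_2, g_3):
  remainder -3/2x_2^3 - 9/2x_2^2 + 5/2x_2 + 7/2 ≠ 0; add g_4 = -3/2x_2^3 - 9/2x_2^2 + 5/2x_2 + 7/2 to the basis.

The other S-polynomials (S(f_2,g_3), S(f_1,g_4), S(f_2,g_4), S(g_3,g_4)) all reduce to 0 modulo the current basis, so we have a Gröbner basis.
Inter-reduce: drop elements whose leading term is divisible by another's, tail-reduce, and make monic.
Reduced Gröbner basis: {x_1 + 3/2x_2^2 - 5/2, x_2^3 + 3x_2^2 - 5/3x_2 - 7/3}.

Buchberger on the second generating set:
h_1 = 10x_1x_2 + 10x_1 - 30x_2^2 + 13, LT = x_1x_2.
h_2 = -7x_1x_2 - 21x_1 + 28, LT = x_1x_2.

S(h_1,h_2): lcm = x_1x_2. S = -2x_1 - 3x_2^2 + 53/10.
  reduce S modulo (h_1, h_2):
  remainder -2x_1 - 3x_2^2 + 53/10 ≠ 0; add k_3 = -2x_1 - 3x_2^2 + 53/10 to the basis.

S(h_1,k_3): lcm = x_1x_2. S = x_1 - 3/2x_2^3 - 3x_2^2 + 53/20x_2 + 13/10.
  reduce S modulo (h_1, h_2, k_3):
  remainder -3/2x_2^3 - 9/2x_2^2 + 53/20x_2 + 79/20 ≠ 0; add k_4 = -3/2x_2^3 - 9/2x_2^2 + 53/20x_2 + 79/20 to the basis.

The other S-polynomials (S(h_2,k_3), S(h_1,k_4), S(h_2,k_4), S(k_3,k_4)) all reduce to 0 modulo the current basis, so we have a Gröbner basis.
Inter-reduce: drop elements whose leading term is divisible by another's, tail-reduce, and make monic.
Reduced Gröbner basis: {x_1 + 3/2x_2^2 - 53/20, x_2^3 + 3x_2^2 - 53/30x_2 - 79/30}.

The bases are distinct; the ideals are different.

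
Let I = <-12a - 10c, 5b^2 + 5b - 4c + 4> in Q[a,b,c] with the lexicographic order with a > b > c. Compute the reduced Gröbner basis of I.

f_1 = -12a - 10c, LT = a.
f_2 = 5b^2 + 5b - 4c + 4, LT = b^2.

S(f_1,f_2): leading monomials are coprime, so the S-polynomial reduces to 0 (Buchberger's first criterion).
Every S-polynomial of the final basis reduces to 0, so we have a Gröbner basis.

G = {a + 5/6c, b^2 + b - 4/5c + 4/5}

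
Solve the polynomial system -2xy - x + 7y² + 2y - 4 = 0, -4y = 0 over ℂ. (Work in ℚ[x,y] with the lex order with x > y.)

{(-4, 0)}

Compute a lex Gröbner basis by Buchberger's algorithm.
f_1 = -2xy - x + 7y² + 2y - 4, LT = xy.
f_2 = -4y, LT = y.

S(f_1,f_2): lcm = xy. S = ½x - 7/2y² - y + 2.
  leading term x: no divisor's leading term divides it; move ½x to the remainder.
  leading term y²: subtract (⅞y)·f_2 from -7/2y² - y + 2 → -y + 2
  leading term y: subtract (¼)·f_2 from -y + 2 → 2
  leading term 1: no divisor's leading term divides it; move 2 to the remainder.
  remainder ½x + 2 ≠ 0; add h_3 = ½x + 2 to the basis.

The other S-polynomials (S(f_1,h_3), S(f_2,h_3)) all reduce to 0 modulo the current basis, so we have a Gröbner basis.
Inter-reduce: drop elements whose leading term is divisible by another's, tail-reduce, and make monic.
Reduced Gröbner basis: {x + 4, y}.

A lex Gröbner basis eliminates variables successively. Here y depends only on y, with roots {0}; lifting each root through the earlier basis elements recovers the full solutions.
  y = 0: the earlier basis element becomes x + 4 = 0, giving x = -4 — point (-4, 0).
Check: every point annihilates each of the original generators.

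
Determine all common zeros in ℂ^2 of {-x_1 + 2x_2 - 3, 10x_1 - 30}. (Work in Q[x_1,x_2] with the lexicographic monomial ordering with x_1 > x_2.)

{(3, 3)}

Compute a lex Gröbner basis by Buchberger's algorithm.
f_1 = -x_1 + 2x_2 - 3, LT = x_1.
f_2 = 10x_1 - 30, LT = x_1.

S(f_1,f_2): lcm = x_1. S = -2x_2 + 6.
  reduce S modulo (f_1, f_2):
  remainder -2x_2 + 6 ≠ 0; add h_3 = -2x_2 + 6 to the basis.

The other S-polynomials (S(f_1,h_3), S(f_2,h_3)) all reduce to 0 modulo the current basis, so we have a Gröbner basis.
Inter-reduce: drop elements whose leading term is divisible by another's, tail-reduce, and make monic.
Reduced Gröbner basis: {x_1 - 3, x_2 - 3}.

Since the basis is lex-ordered, x_2 - 3 is univariate in x_2. Its roots are {3}. Back-substituting each root into the other basis elements fixes the other coordinates.
  x_2 = 3: the earlier basis element becomes x_1 - 3 = 0, giving x_1 = 3 — point (3, 3).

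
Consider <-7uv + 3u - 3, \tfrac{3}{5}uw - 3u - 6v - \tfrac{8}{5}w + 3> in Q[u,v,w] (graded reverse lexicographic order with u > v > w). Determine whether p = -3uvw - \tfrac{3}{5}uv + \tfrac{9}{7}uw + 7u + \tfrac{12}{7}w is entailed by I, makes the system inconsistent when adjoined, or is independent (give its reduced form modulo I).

First compute the reduced Gröbner basis of I by Buchberger's algorithm.
f_1 = -7uv + 3u - 3, LT = uv.
f_2 = \tfrac{3}{5}uw - 3u - 6v - \tfrac{8}{5}w + 3, LT = uw.

S(f_1,f_2): lcm = uvw. S = 5uv + 10v^{2} - \tfrac{3}{7}uw + \tfrac{8}{3}vw - 5v + \tfrac{3}{7}w.
  leading term uv: subtract (-\tfrac{5}{7})·f_1 from 5uv + 10v^{2} - \tfrac{3}{7}uw + \tfrac{8}{3}vw - 5v + \tfrac{3}{7}w → 10v^{2} - \tfrac{3}{7}uw + \tfrac{8}{3}vw + \tfrac{15}{7}u - 5v + \tfrac{3}{7}w - \tfrac{15}{7}
  leading term v^{2}: no divisor's leading term divides it; move 10v^{2} to the remainder.
  leading term uw: subtract (-\tfrac{5}{7})·f_2 from -\tfrac{3}{7}uw + \tfrac{8}{3}vw + \tfrac{15}{7}u - 5v + \tfrac{3}{7}w - \tfrac{15}{7} → \tfrac{8}{3}vw - \tfrac{65}{7}v - \tfrac{5}{7}w
  leading term vw: no divisor's leading term divides it; move \tfrac{8}{3}vw to the remainder.
  leading term v: no divisor's leading term divides it; move -\tfrac{65}{7}v to the remainder.
  leading term w: no divisor's leading term divides it; move -\tfrac{5}{7}w to the remainder.
  remainder 10v^{2} + \tfrac{8}{3}vw - \tfrac{65}{7}v - \tfrac{5}{7}w ≠ 0; add h_3 = 10v^{2} + \tfrac{8}{3}vw - \tfrac{65}{7}v - \tfrac{5}{7}w to the basis.

The other S-polynomials (S(f_1,h_3), S(f_2,h_3)) all reduce to 0 modulo the current basis, so we have a Gröbner basis.
Inter-reduce: drop elements whose leading term is divisible by another's, tail-reduce, and make monic.
Reduced Gröbner basis: {uv - \tfrac{3}{7}u + \tfrac{3}{7}, v^{2} + \tfrac{4}{15}vw - \tfrac{13}{14}v - \tfrac{1}{14}w, uw - 5u - 10v - \tfrac{8}{3}w + 5}.
Label its elements g_1 = uv - \tfrac{3}{7}u + \tfrac{3}{7}, g_2 = v^{2} + \tfrac{4}{15}vw - \tfrac{13}{14}v - \tfrac{1}{14}w, g_3 = uw - 5u - 10v - \tfrac{8}{3}w + 5.

Reduce p = -3uvw - \tfrac{3}{5}uv + \tfrac{9}{7}uw + 7u + \tfrac{12}{7}w modulo G:
  leading term uvw: subtract (-3w)·g_1 from -3uvw - \tfrac{3}{5}uv + \tfrac{9}{7}uw + 7u + \tfrac{12}{7}w → -\tfrac{3}{5}uv + 7u + 3w
  leading term uv: subtract (-\tfrac{3}{5})·g_1 from -\tfrac{3}{5}uv + 7u + 3w → \tfrac{236}{35}u + 3w + \tfrac{9}{35}
  leading term u: no divisor's leading term divides it; move \tfrac{236}{35}u to the remainder.
  leading term w: no divisor's leading term divides it; move 3w to the remainder.
  leading term 1: no divisor's leading term divides it; move \tfrac{9}{35} to the remainder.
  normal form = \tfrac{236}{35}u + 3w + \tfrac{9}{35}.
The normal form is nonzero, so p ∉ I. Since p minus its normal form lies in I, I + (p) = I + (r) where r = \tfrac{236}{35}u + 3w + \tfrac{9}{35}; decide whether this ideal is the whole ring.
Run Buchberger on G together with r (pairs among the g_i already reduce to 0 since G is a Gröbner basis):
g_1 = uv - \tfrac{3}{7}u + \tfrac{3}{7}, LT = uv.
g_2 = v^{2} + \tfrac{4}{15}vw - \tfrac{13}{14}v - \tfrac{1}{14}w, LT = v^{2}.
g_3 = uw - 5u - 10v - \tfrac{8}{3}w + 5, LT = uw.
r = \tfrac{236}{35}u + 3w + \tfrac{9}{35}, LT = u.

S(g_1,r): lcm = uv. S = -\tfrac{105}{236}vw - \tfrac{3}{7}u - \tfrac{9}{236}v + \tfrac{3}{7}.
  leading term vw: no divisor's leading term divides it; move -\tfrac{105}{236}vw to the remainder.
  leading term u: subtract (-\tfrac{15}{236})·r from -\tfrac{3}{7}u - \tfrac{9}{236}v + \tfrac{3}{7} → -\tfrac{9}{236}v + \tfrac{45}{236}w + \tfrac{105}{236}
  leading term v: no divisor's leading term divides it; move -\tfrac{9}{236}v to the remainder.
  leading term w: no divisor's leading term divides it; move \tfrac{45}{236}w to the remainder.
  leading term 1: no divisor's leading term divides it; move \tfrac{105}{236} to the remainder.
  remainder -\tfrac{105}{236}vw - \tfrac{9}{236}v + \tfrac{45}{236}w + \tfrac{105}{236} ≠ 0; add m_5 = -\tfrac{105}{236}vw - \tfrac{9}{236}v + \tfrac{45}{236}w + \tfrac{105}{236} to the basis.

S(g_3,r): lcm = uw. S = -\tfrac{105}{236}w^{2} - 5u - 10v - \tfrac{1915}{708}w + 5.
  leading term w^{2}: no divisor's leading term divides it; move -\tfrac{105}{236}w^{2} to the remainder.
  leading term u: subtract (-\tfrac{175}{236})·r from -5u - 10v - \tfrac{1915}{708}w + 5 → -10v - \tfrac{85}{177}w + \tfrac{1225}{236}
  leading term v: no divisor's leading term divides it; move -10v to the remainder.
  leading term w: no divisor's leading term divides it; move -\tfrac{85}{177}w to the remainder.
  leading term 1: no divisor's leading term divides it; move \tfrac{1225}{236} to the remainder.
  remainder -\tfrac{105}{236}w^{2} - 10v - \tfrac{85}{177}w + \tfrac{1225}{236} ≠ 0; add m_6 = -\tfrac{105}{236}w^{2} - 10v - \tfrac{85}{177}w + \tfrac{1225}{236} to the basis.

The other S-polynomials (S(g_1,g_2), S(g_1,g_3), S(g_2,g_3), S(g_2,r), S(g_1,m_5), S(g_2,m_5), S(g_3,m_5), S(r,m_5), S(g_1,m_6), S(g_2,m_6), S(g_3,m_6), S(r,m_6), S(m_5,m_6)) all reduce to 0 modulo the current basis, so we have a Gröbner basis.
Inter-reduce: drop elements whose leading term is divisible by another's, tail-reduce, and make monic.
Reduced Gröbner basis: {v^{2} - \tfrac{333}{350}v + \tfrac{3}{70}w + \tfrac{4}{15}, vw + \tfrac{3}{35}v - \tfrac{3}{7}w - 1, w^{2} + \tfrac{472}{21}v + \tfrac{68}{63}w - \tfrac{35}{3}, u + \tfrac{105}{236}w + \tfrac{9}{236}}.
The reduced Gröbner basis of I + (p) is {v^{2} - \tfrac{333}{350}v + \tfrac{3}{70}w + \tfrac{4}{15}, vw + \tfrac{3}{35}v - \tfrac{3}{7}w - 1, w^{2} + \tfrac{472}{21}v + \tfrac{68}{63}w - \tfrac{35}{3}, u + \tfrac{105}{236}w + \tfrac{9}{236}} ≠ {1}, a proper ideal, so the enlarged system stays consistent: p is independent of I, with normal form \tfrac{236}{35}u + 3w + \tfrac{9}{35}.

-3uvw - \tfrac{3}{5}uv + \tfrac{9}{7}uw + 7u + \tfrac{12}{7}w is independent of I; its normal form modulo I is \tfrac{236}{35}u + 3w + \tfrac{9}{35}.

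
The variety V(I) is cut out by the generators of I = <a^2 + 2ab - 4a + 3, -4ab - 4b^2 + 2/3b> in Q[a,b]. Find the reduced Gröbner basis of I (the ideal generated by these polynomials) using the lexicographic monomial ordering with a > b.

f_1 = a^2 + 2ab - 4a + 3, LT = a^2.
f_2 = -4ab - 4b^2 + 2/3b, LT = ab.

S(f_1,f_2): lcm = a^2b. S = ab^2 - 23/6ab + 3b.
  leading term ab^2: subtract (-1/4b)·f_2 from ab^2 - 23/6ab + 3b → -23/6ab - b^3 + 1/6b^2 + 3b
  leading term ab: subtract (23/24)·f_2 from -23/6ab - b^3 + 1/6b^2 + 3b → -b^3 + 4b^2 + 85/36b
  leading term b^3: no divisor's leading term divides it; move -b^3 to the remainder.
  leading term b^2: no divisor's leading term divides it; move 4b^2 to the remainder.
  leading term b: no divisor's leading term divides it; move 85/36b to the remainder.
  remainder -b^3 + 4b^2 + 85/36b ≠ 0; add g_3 = -b^3 + 4b^2 + 85/36b to the basis.

S(f_1,g_3): leading monomials are coprime, so the S-polynomial reduces to 0 (Buchberger's first criterion).
S(f_2,g_3): lcm = ab^3. S = 4ab^2 + 85/36ab + b^4 - 1/6b^3.
  leading term ab^2: subtract (-b)·f_2 from 4ab^2 + 85/36ab + b^4 - 1/6b^3 → 85/36ab + b^4 - 25/6b^3 + 2/3b^2
  leading term ab: subtract (-85/144)·f_2 from 85/36ab + b^4 - 25/6b^3 + 2/3b^2 → b^4 - 25/6b^3 - 61/36b^2 + 85/216b
  leading term b^4: subtract (-b)·g_3 from b^4 - 25/6b^3 - 61/36b^2 + 85/216b → -1/6b^3 + 2/3b^2 + 85/216b
  leading term b^3: subtract (1/6)·g_3 from -1/6b^3 + 2/3b^2 + 85/216b → 0
  remainder 0.

Every S-polynomial of the final basis reduces to 0, so we have a Gröbner basis.

G = {a^2 - 4a - 2b^2 + 1/3b + 3, ab + b^2 - 1/6b, b^3 - 4b^2 - 85/36b}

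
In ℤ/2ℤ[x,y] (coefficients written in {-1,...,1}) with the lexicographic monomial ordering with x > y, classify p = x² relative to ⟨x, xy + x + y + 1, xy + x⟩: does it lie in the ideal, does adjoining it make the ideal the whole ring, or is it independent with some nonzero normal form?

First compute the reduced Gröbner basis of I by Buchberger's algorithm.
f_1 = x, LT = x.
f_2 = xy + x + y + 1, LT = xy.
f_3 = xy + x, LT = xy.

S(f_1,f_2): lcm = xy. S = x + y + 1.
  leading term x: subtract (1)·f_1 from x + y + 1 → y + 1
  leading term y: no divisor's leading term divides it; move y to the remainder.
  leading term 1: no divisor's leading term divides it; move 1 to the remainder.
  remainder y + 1 ≠ 0; add h_4 = y + 1 to the basis.

S(f_1,f_3): lcm = xy. S = x.
  leading term x: subtract (1)·f_1 from x → 0
  remainder 0.

S(f_2,f_3): lcm = xy. S = y + 1.
  leading term y: subtract (1)·h_4 from y + 1 → 0
  remainder 0.

S(f_1,h_4): leading monomials are coprime, so the S-polynomial reduces to 0 (Buchberger's first criterion).
S(f_2,h_4): lcm = xy. S = y + 1.
  leading term y: subtract (1)·h_4 from y + 1 → 0
  remainder 0.

S(f_3,h_4): lcm = xy. S = 0.
  remainder 0.

Every S-polynomial of the final basis reduces to 0, so we have a Gröbner basis.
Inter-reduce: drop elements whose leading term is divisible by another's, tail-reduce, and make monic.
Reduced Gröbner basis: {x, y + 1}.
Label its elements g_1 = x, g_2 = y + 1.

Reduce p = x² modulo G:
  leading term x²: subtract (x)·g_1 from x² → 0
  normal form = 0.
Since the normal form is 0, p ∈ I.

x² lies in I (it reduces to 0).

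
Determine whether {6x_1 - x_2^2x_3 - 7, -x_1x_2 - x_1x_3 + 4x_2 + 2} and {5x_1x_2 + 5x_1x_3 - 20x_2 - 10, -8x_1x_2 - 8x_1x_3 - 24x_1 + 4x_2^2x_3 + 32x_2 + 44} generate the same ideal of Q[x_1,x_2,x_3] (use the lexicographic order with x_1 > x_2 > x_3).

Yes, the ideals are equal.

Equality of ideals is decidable: compute both reduced Gröbner bases (unique for the ordering) and check whether they agree.
Buchberger on the first generating set:
f_1 = 6x_1 - x_2^2x_3 - 7, LT = x_1.
f_2 = -x_1x_2 - x_1x_3 + 4x_2 + 2, LT = x_1x_2.

S(f_1,f_2): lcm = x_1x_2. S = -x_1x_3 - 1/6x_2^3x_3 + 17/6x_2 + 2.
  reduce S modulo (f_1, f_2):
  remainder -1/6x_2^3x_3 - 1/6x_2^2x_3^2 + 17/6x_2 - 7/6x_3 + 2 ≠ 0; add g_3 = -1/6x_2^3x_3 - 1/6x_2^2x_3^2 + 17/6x_2 - 7/6x_3 + 2 to the basis.

The other S-polynomials (S(f_1,g_3), S(f_2,g_3)) all reduce to 0 modulo the current basis, so we have a Gröbner basis.
Inter-reduce: drop elements whose leading term is divisible by another's, tail-reduce, and make monic.
Reduced Gröbner basis: {x_1 - 1/6x_2^2x_3 - 7/6, x_2^3x_3 + x_2^2x_3^2 - 17x_2 + 7x_3 - 12}.

Buchberger on the second generating set:
h_1 = 5x_1x_2 + 5x_1x_3 - 20x_2 - 10, LT = x_1x_2.
h_2 = -8x_1x_2 - 8x_1x_3 - 24x_1 + 4x_2^2x_3 + 32x_2 + 44, LT = x_1x_2.

S(h_1,h_2): lcm = x_1x_2. S = -3x_1 + 1/2x_2^2x_3 + 7/2.
  reduce S modulo (h_1, h_2):
  remainder -3x_1 + 1/2x_2^2x_3 + 7/2 ≠ 0; add k_3 = -3x_1 + 1/2x_2^2x_3 + 7/2 to the basis.

S(h_1,k_3): lcm = x_1x_2. S = x_1x_3 + 1/6x_2^3x_3 - 17/6x_2 - 2.
  reduce S modulo (h_1, h_2, k_3):
  remainder 1/6x_2^3x_3 + 1/6x_2^2x_3^2 - 17/6x_2 + 7/6x_3 - 2 ≠ 0; add k_4 = 1/6x_2^3x_3 + 1/6x_2^2x_3^2 - 17/6x_2 + 7/6x_3 - 2 to the basis.

The other S-polynomials (S(h_2,k_3), S(h_1,k_4), S(h_2,k_4), S(k_3,k_4)) all reduce to 0 modulo the current basis, so we have a Gröbner basis.
Inter-reduce: drop elements whose leading term is divisible by another's, tail-reduce, and make monic.
Reduced Gröbner basis: {x_1 - 1/6x_2^2x_3 - 7/6, x_2^3x_3 + x_2^2x_3^2 - 17x_2 + 7x_3 - 12}.

Same reduced basis, so the two generating sets span the same ideal.
The choice of monomial ordering does not affect the verdict — as long as both bases are computed under the same ordering, their equality decides ideal equality.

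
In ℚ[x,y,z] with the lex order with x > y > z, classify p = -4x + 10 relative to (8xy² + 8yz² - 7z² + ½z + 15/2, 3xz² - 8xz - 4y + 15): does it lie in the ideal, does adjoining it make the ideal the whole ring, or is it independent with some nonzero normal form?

First compute the reduced Gröbner basis of I by Buchberger's algorithm.
f_1 = 8xy² + 8yz² - 7z² + ½z + 15/2, LT = xy².
f_2 = 3xz² - 8xz - 4y + 15, LT = xz².

S(f_1,f_2): lcm = xy²z². S = 8/3xy²z + 4/3y³ - 5y² + yz⁴ - ⅞z⁴ + 1/16z³ + 15/16z².
  reduce S modulo (f_1, f_2):
  remainder 4/3y³ - 5y² + yz⁴ - 8/3yz³ - ⅞z⁴ + 115/48z³ + 37/48z² - 5/2z ≠ 0; add h_3 = 4/3y³ - 5y² + yz⁴ - 8/3yz³ - ⅞z⁴ + 115/48z³ + 37/48z² - 5/2z to the basis.

The other S-polynomials (S(f_1,h_3), S(f_2,h_3)) all reduce to 0 modulo the current basis, so we have a Gröbner basis.
Inter-reduce: drop elements whose leading term is divisible by another's, tail-reduce, and make monic.
Reduced Gröbner basis: {xy² + yz² - ⅞z² + 1/16z + 15/16, xz² - 8/3xz - 4/3y + 5, y³ - 15/4y² + ¾yz⁴ - 2yz³ - 21/32z⁴ + 115/64z³ + 37/64z² - 15/8z}.
Label its elements g_1 = xy² + yz² - ⅞z² + 1/16z + 15/16, g_2 = xz² - 8/3xz - 4/3y + 5, g_3 = y³ - 15/4y² + ¾yz⁴ - 2yz³ - 21/32z⁴ + 115/64z³ + 37/64z² - 15/8z.

Reduce p = -4x + 10 modulo G:
  leading term x: no divisor's leading term divides it; move -4x to the remainder.
  leading term 1: no divisor's leading term divides it; move 10 to the remainder.
  normal form = -4x + 10.
The normal form is nonzero, so p ∉ I. Since p minus its normal form lies in I, I + (p) = I + (r) where r = -4x + 10; decide whether this ideal is the whole ring.
Run Buchberger on G together with r (pairs among the g_i already reduce to 0 since G is a Gröbner basis):
g_1 = xy² + yz² - ⅞z² + 1/16z + 15/16, LT = xy².
g_2 = xz² - 8/3xz - 4/3y + 5, LT = xz².
g_3 = y³ - 15/4y² + ¾yz⁴ - 2yz³ - 21/32z⁴ + 115/64z³ + 37/64z² - 15/8z, LT = y³.
r = -4x + 10, LT = x.

S(g_1,r): lcm = xy². S = 5/2y² + yz² - ⅞z² + 1/16z + 15/16.
  reduce S modulo (g_1, g_2, g_3, r):
  remainder 5/2y² + yz² - ⅞z² + 1/16z + 15/16 ≠ 0; add m_5 = 5/2y² + yz² - ⅞z² + 1/16z + 15/16 to the basis.

S(g_2,r): lcm = xz². S = -8/3xz - 4/3y + 5/2z² + 5.
  reduce S modulo (g_1, g_2, g_3, r, m_5):
  remainder -4/3y + 5/2z² - 20/3z + 5 ≠ 0; add m_6 = -4/3y + 5/2z² - 20/3z + 5 to the basis.

S(g_1,m_5): lcm = xy². S = -⅖xyz² + 7/20xz² - 1/40xz - ⅜x + yz² - ⅞z² + 1/16z + 15/16.
  reduce S modulo (g_1, g_2, g_3, r, m_5, m_6):
  remainder 91/40z⁴ - 166/15z³ + 3217/150z² - 1499/75z + 77/10 ≠ 0; add m_7 = 91/40z⁴ - 166/15z³ + 3217/150z² - 1499/75z + 77/10 to the basis.

The other S-polynomials (S(g_1,g_2), S(g_1,g_3), S(g_2,g_3), S(g_3,r), S(g_2,m_5), S(g_3,m_5), S(r,m_5), S(g_1,m_6), S(g_2,m_6), S(g_3,m_6), S(r,m_6), S(m_5,m_6), S(g_1,m_7), S(g_2,m_7), S(g_3,m_7), S(r,m_7), S(m_5,m_7), S(m_6,m_7)) all reduce to 0 modulo the current basis, so we have a Gröbner basis.
Inter-reduce: drop elements whose leading term is divisible by another's, tail-reduce, and make monic.
Reduced Gröbner basis: {x - 5/2, y - 15/8z² + 5z - 15/4, z⁴ - 1328/273z³ + 12868/1365z² - 11992/1365z + 44/13}.
The reduced Gröbner basis of I + (p) is {x - 5/2, y - 15/8z² + 5z - 15/4, z⁴ - 1328/273z³ + 12868/1365z² - 11992/1365z + 44/13} ≠ {1}, a proper ideal, so the enlarged system stays consistent: p is independent of I, with normal form -4x + 10.

The remainder on division by a Gröbner basis is unique — it is the normal form.

-4x + 10 is independent of I; its normal form modulo I is -4x + 10.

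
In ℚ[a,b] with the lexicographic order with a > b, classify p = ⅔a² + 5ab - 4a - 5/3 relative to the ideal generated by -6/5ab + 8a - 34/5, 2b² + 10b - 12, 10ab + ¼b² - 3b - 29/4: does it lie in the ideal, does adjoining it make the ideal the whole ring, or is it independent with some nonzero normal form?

First compute the reduced Gröbner basis of I by Buchberger's algorithm.
f_1 = -6/5ab + 8a - 34/5, LT = ab.
f_2 = 2b² + 10b - 12, LT = b².
f_3 = 10ab + ¼b² - 3b - 29/4, LT = ab.

S(f_1,f_2): lcm = ab². S = -35/3ab + 6a + 17/3b.
  leading term ab: subtract (175/18)·f_1 from -35/3ab + 6a + 17/3b → -646/9a + 17/3b + 595/9
  leading term a: no divisor's leading term divides it; move -646/9a to the remainder.
  leading term b: no divisor's leading term divides it; move 17/3b to the remainder.
  leading term 1: no divisor's leading term divides it; move 595/9 to the remainder.
  remainder -646/9a + 17/3b + 595/9 ≠ 0; add h_4 = -646/9a + 17/3b + 595/9 to the basis.

S(f_1,f_3): lcm = ab. S = -20/3a - 1/40b² + 3/10b + 767/120.
  leading term a: subtract (30/323)·h_4 from -20/3a - 1/40b² + 3/10b + 767/120 → -1/40b² - 43/190b + 191/760
  leading term b²: subtract (-1/80)·f_2 from -1/40b² - 43/190b + 191/760 → -77/760b + 77/760
  leading term b: no divisor's leading term divides it; move -77/760b to the remainder.
  leading term 1: no divisor's leading term divides it; move 77/760 to the remainder.
  remainder -77/760b + 77/760 ≠ 0; add h_5 = -77/760b + 77/760 to the basis.

S(f_2,f_3): lcm = ab². S = 5ab - 6a - 1/40b³ + 3/10b² + 29/40b.
  leading term ab: subtract (-25/6)·f_1 from 5ab - 6a - 1/40b³ + 3/10b² + 29/40b → 82/3a - 1/40b³ + 3/10b² + 29/40b - 85/3
  leading term a: subtract (-123/323)·h_4 from 82/3a - 1/40b³ + 3/10b² + 29/40b - 85/3 → -1/40b³ + 3/10b² + 2191/760b - 60/19
  leading term b³: subtract (-1/80b)·f_2 from -1/40b³ + 3/10b² + 2191/760b - 60/19 → 17/40b² + 2077/760b - 60/19
  leading term b²: subtract (17/80)·f_2 from 17/40b² + 2077/760b - 60/19 → 231/380b - 231/380
  leading term b: subtract (-6)·h_5 from 231/380b - 231/380 → 0
  remainder 0.

S(f_1,h_4): lcm = ab. S = -20/3a + 3/38b² + 35/38b + 17/3.
  leading term a: subtract (30/323)·h_4 from -20/3a + 3/38b² + 35/38b + 17/3 → 3/38b² + 15/38b - 9/19
  leading term b²: subtract (3/76)·f_2 from 3/38b² + 15/38b - 9/19 → 0
  remainder 0.

S(f_2,h_4): leading monomials are coprime, so the S-polynomial reduces to 0 (Buchberger's first criterion).
S(f_3,h_4): lcm = ab. S = 79/760b² + 59/95b - 29/40.
  leading term b²: subtract (79/1520)·f_2 from 79/760b² + 59/95b - 29/40 → 77/760b - 77/760
  leading term b: subtract (-1)·h_5 from 77/760b - 77/760 → 0
  remainder 0.

S(f_1,h_5): lcm = ab. S = -17/3a + 17/3.
  leading term a: subtract (3/38)·h_4 from -17/3a + 17/3 → -17/38b + 17/38
  leading term b: subtract (340/77)·h_5 from -17/38b + 17/38 → 0
  remainder 0.

S(f_2,h_5): lcm = b². S = 6b - 6.
  leading term b: subtract (-4560/77)·h_5 from 6b - 6 → 0
  remainder 0.

S(f_3,h_5): lcm = ab. S = a + 1/40b² - 3/10b - 29/40.
  leading term a: subtract (-9/646)·h_4 from a + 1/40b² - 3/10b - 29/40 → 1/40b² - 21/95b + 149/760
  leading term b²: subtract (1/80)·f_2 from 1/40b² - 21/95b + 149/760 → -263/760b + 263/760
  leading term b: subtract (263/77)·h_5 from -263/760b + 263/760 → 0
  remainder 0.

S(h_4,h_5): leading monomials are coprime, so the S-polynomial reduces to 0 (Buchberger's first criterion).
Every S-polynomial of the final basis reduces to 0, so we have a Gröbner basis.
Inter-reduce: drop elements whose leading term is divisible by another's, tail-reduce, and make monic.
Reduced Gröbner basis: {a - 1, b - 1}.
Label its elements g_1 = a - 1, g_2 = b - 1.

Reduce p = ⅔a² + 5ab - 4a - 5/3 modulo G:
  leading term a²: subtract (⅔a)·g_1 from ⅔a² + 5ab - 4a - 5/3 → 5ab - 10/3a - 5/3
  leading term ab: subtract (5b)·g_1 from 5ab - 10/3a - 5/3 → -10/3a + 5b - 5/3
  leading term a: subtract (-10/3)·g_1 from -10/3a + 5b - 5/3 → 5b - 5
  leading term b: subtract (5)·g_2 from 5b - 5 → 0
  normal form = 0.
Since the normal form is 0, p ∈ I.

⅔a² + 5ab - 4a - 5/3 lies in I (it reduces to 0).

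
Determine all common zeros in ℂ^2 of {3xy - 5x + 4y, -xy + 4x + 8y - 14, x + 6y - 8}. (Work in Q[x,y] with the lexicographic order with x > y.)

{(2, 1)}

Compute a lex Gröbner basis by Buchberger's algorithm.
f_1 = 3xy - 5x + 4y, LT = xy.
f_2 = -xy + 4x + 8y - 14, LT = xy.
f_3 = x + 6y - 8, LT = x.

S(f_1,f_2): lcm = xy. S = 7/3x + 28/3y - 14.
  leading term x: subtract (7/3)·f_3 from 7/3x + 28/3y - 14 → -14/3y + 14/3
  leading term y: no divisor's leading term divides it; move -14/3y to the remainder.
  leading term 1: no divisor's leading term divides it; move 14/3 to the remainder.
  remainder -14/3y + 14/3 ≠ 0; add h_4 = -14/3y + 14/3 to the basis.

S(f_1,f_3): lcm = xy. S = -5/3x - 6y^2 + 28/3y.
  leading term x: subtract (-5/3)·f_3 from -5/3x - 6y^2 + 28/3y → -6y^2 + 58/3y - 40/3
  leading term y^2: subtract (9/7y)·h_4 from -6y^2 + 58/3y - 40/3 → 40/3y - 40/3
  leading term y: subtract (-20/7)·h_4 from 40/3y - 40/3 → 0
  remainder 0.

S(f_2,f_3): lcm = xy. S = -4x - 6y^2 + 14.
  leading term x: subtract (-4)·f_3 from -4x - 6y^2 + 14 → -6y^2 + 24y - 18
  leading term y^2: subtract (9/7y)·h_4 from -6y^2 + 24y - 18 → 18y - 18
  leading term y: subtract (-27/7)·h_4 from 18y - 18 → 0
  remainder 0.

S(f_1,h_4): lcm = xy. S = -2/3x + 4/3y.
  leading term x: subtract (-2/3)·f_3 from -2/3x + 4/3y → 16/3y - 16/3
  leading term y: subtract (-8/7)·h_4 from 16/3y - 16/3 → 0
  remainder 0.

S(f_2,h_4): lcm = xy. S = -3x - 8y + 14.
  leading term x: subtract (-3)·f_3 from -3x - 8y + 14 → 10y - 10
  leading term y: subtract (-15/7)·h_4 from 10y - 10 → 0
  remainder 0.

S(f_3,h_4): leading monomials are coprime, so the S-polynomial reduces to 0 (Buchberger's first criterion).
Every S-polynomial of the final basis reduces to 0, so we have a Gröbner basis.
Inter-reduce: drop elements whose leading term is divisible by another's, tail-reduce, and make monic.
Reduced Gröbner basis: {x - 2, y - 1}.

The lex basis is triangular: the last element involves only y. Solving y - 1 = 0 gives y ∈ {1}; substituting each value into the earlier elements determines the remaining variables.
  y = 1: the earlier basis element becomes x - 2 = 0, giving x = 2 — point (2, 1).
Check: every point annihilates each of the original generators.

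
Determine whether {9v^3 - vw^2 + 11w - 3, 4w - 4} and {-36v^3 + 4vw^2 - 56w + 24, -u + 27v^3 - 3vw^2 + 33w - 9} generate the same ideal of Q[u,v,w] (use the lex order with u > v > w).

Since reduced Gröbner bases are canonical representatives of ideals under a given ordering, it suffices to compute and compare them.
Buchberger on the first generating set:
f_1 = 9v^3 - vw^2 + 11w - 3, LT = v^3.
f_2 = 4w - 4, LT = w.

The S-polynomials (S(f_1,f_2)) all reduce to 0 modulo the current basis, so we have a Gröbner basis.
Inter-reduce: drop elements whose leading term is divisible by another's, tail-reduce, and make monic.
Reduced Gröbner basis: {v^3 - 1/9v + 8/9, w - 1}.

Buchberger on the second generating set:
h_1 = -36v^3 + 4vw^2 - 56w + 24, LT = v^3.
h_2 = -u + 27v^3 - 3vw^2 + 33w - 9, LT = u.

The S-polynomials (S(h_1,h_2)) all reduce to 0 modulo the current basis, so we have a Gröbner basis.
Inter-reduce: drop elements whose leading term is divisible by another's, tail-reduce, and make monic.
Reduced Gröbner basis: {u + 9w - 9, v^3 - 1/9vw^2 + 14/9w - 2/3}.

These differ, so the ideals are not equal.

No, the ideals differ.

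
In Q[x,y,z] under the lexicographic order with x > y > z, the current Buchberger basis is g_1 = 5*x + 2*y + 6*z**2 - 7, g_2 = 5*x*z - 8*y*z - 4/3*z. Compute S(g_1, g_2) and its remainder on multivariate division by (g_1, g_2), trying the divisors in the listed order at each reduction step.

S(g_1, g_2) = 2*y*z + 6/5*z**3 - 17/15*z; remainder on division = 2*y*z + 6/5*z**3 - 17/15*z.

lcm(LM(g_1), LM(g_2)) = x*z.
S = (lcm/LT(g_1))·g_1 − (lcm/LT(g_2))·g_2 = 2*y*z + 6/5*z**3 - 17/15*z.
Reduce S modulo (g_1, g_2) in that order:
  leading term y*z: no divisor's leading term divides it; move 2*y*z to the remainder.
  leading term z**3: no divisor's leading term divides it; move 6/5*z**3 to the remainder.
  leading term z: no divisor's leading term divides it; move -17/15*z to the remainder.
The remainder 2*y*z + 6/5*z**3 - 17/15*z is nonzero, so it would be added as the next basis element.
This is the inner loop of Buchberger's algorithm — each nonzero remainder becomes a new basis element.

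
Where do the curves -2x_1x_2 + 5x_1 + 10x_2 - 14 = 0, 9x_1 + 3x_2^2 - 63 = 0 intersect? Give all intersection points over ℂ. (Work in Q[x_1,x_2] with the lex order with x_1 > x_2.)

Compute a lex Gröbner basis by Buchberger's algorithm.
f_1 = -2x_1x_2 + 5x_1 + 10x_2 - 14, LT = x_1x_2.
f_2 = 9x_1 + 3x_2^2 - 63, LT = x_1.

S(f_1,f_2): lcm = x_1x_2. S = -5/2x_1 - 1/3x_2^3 + 2x_2 + 7.
  leading term x_1: subtract (-5/18)·f_2 from -5/2x_1 - 1/3x_2^3 + 2x_2 + 7 → -1/3x_2^3 + 5/6x_2^2 + 2x_2 - 21/2
  leading term x_2^3: no divisor's leading term divides it; move -1/3x_2^3 to the remainder.
  leading term x_2^2: no divisor's leading term divides it; move 5/6x_2^2 to the remainder.
  leading term x_2: no divisor's leading term divides it; move 2x_2 to the remainder.
  leading term 1: no divisor's leading term divides it; move -21/2 to the remainder.
  remainder -1/3x_2^3 + 5/6x_2^2 + 2x_2 - 21/2 ≠ 0; add h_3 = -1/3x_2^3 + 5/6x_2^2 + 2x_2 - 21/2 to the basis.

The other S-polynomials (S(f_1,h_3), S(f_2,h_3)) all reduce to 0 modulo the current basis, so we have a Gröbner basis.
Inter-reduce: drop elements whose leading term is divisible by another's, tail-reduce, and make monic.
Reduced Gröbner basis: {x_1 + 1/3x_2^2 - 7, x_2^3 - 5/2x_2^2 - 6x_2 + 63/2}.

A lex Gröbner basis eliminates variables successively. Here x_2^3 - 5/2x_2^2 - 6x_2 + 63/2 depends only on x_2, with roots {-3, 11/4 - sqrt(47)*I/4, 11/4 + sqrt(47)*I/4}; lifting each root through the earlier basis elements recovers the full solutions.
  x_2 = -3: the earlier basis element becomes x_1 - 4 = 0, giving x_1 = 4 — point (4, -3).
  x_2 = 11/4 - sqrt(47)*I/4: the earlier basis element becomes x_1 - 131/24 - 11*sqrt(47)*I/24 = 0, giving x_1 = 131/24 + 11*sqrt(47)*I/24 — point (131/24 + 11*sqrt(47)*I/24, 11/4 - sqrt(47)*I/4).
  x_2 = 11/4 + sqrt(47)*I/4: the earlier basis element becomes x_1 - 131/24 + 11*sqrt(47)*I/24 = 0, giving x_1 = 131/24 - 11*sqrt(47)*I/24 — point (131/24 - 11*sqrt(47)*I/24, 11/4 + sqrt(47)*I/4).
This is the nonlinear analogue of row-reducing a linear system.

{(4, -3), (131/24 + 11*sqrt(47)*I/24, 11/4 - sqrt(47)*I/4), (131/24 - 11*sqrt(47)*I/24, 11/4 + sqrt(47)*I/4)}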